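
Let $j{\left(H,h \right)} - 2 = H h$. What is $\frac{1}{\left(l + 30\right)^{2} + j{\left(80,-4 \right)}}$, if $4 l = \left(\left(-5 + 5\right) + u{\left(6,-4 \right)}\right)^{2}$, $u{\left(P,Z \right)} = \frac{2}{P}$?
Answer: $\frac{1296}{756433} \approx 0.0017133$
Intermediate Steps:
$j{\left(H,h \right)} = 2 + H h$
$l = \frac{1}{36}$ ($l = \frac{\left(\left(-5 + 5\right) + \frac{2}{6}\right)^{2}}{4} = \frac{\left(0 + 2 \cdot \frac{1}{6}\right)^{2}}{4} = \frac{\left(0 + \frac{1}{3}\right)^{2}}{4} = \frac{1}{4 \cdot 9} = \frac{1}{4} \cdot \frac{1}{9} = \frac{1}{36} \approx 0.027778$)
$\frac{1}{\left(l + 30\right)^{2} + j{\left(80,-4 \right)}} = \frac{1}{\left(\frac{1}{36} + 30\right)^{2} + \left(2 + 80 \left(-4\right)\right)} = \frac{1}{\left(\frac{1081}{36}\right)^{2} + \left(2 - 320\right)} = \frac{1}{\frac{1168561}{1296} - 318} = \frac{1}{\frac{756433}{1296}} = \frac{1296}{756433}$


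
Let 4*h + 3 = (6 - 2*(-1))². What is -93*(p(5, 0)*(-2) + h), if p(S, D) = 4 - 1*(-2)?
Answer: -1209/4 ≈ -302.25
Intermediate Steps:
p(S, D) = 6 (p(S, D) = 4 + 2 = 6)
h = 61/4 (h = -¾ + (6 - 2*(-1))²/4 = -¾ + (6 + 2)²/4 = -¾ + (¼)*8² = -¾ + (¼)*64 = -¾ + 16 = 61/4 ≈ 15.250)
-93*(p(5, 0)*(-2) + h) = -93*(6*(-2) + 61/4) = -93*(-12 + 61/4) = -93*13/4 = -1209/4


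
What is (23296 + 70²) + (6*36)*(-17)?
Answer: 24524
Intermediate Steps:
(23296 + 70²) + (6*36)*(-17) = (23296 + 4900) + 216*(-17) = 28196 - 3672 = 24524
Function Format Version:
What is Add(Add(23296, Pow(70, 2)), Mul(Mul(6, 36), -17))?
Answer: 24524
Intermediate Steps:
Add(Add(23296, Pow(70, 2)), Mul(Mul(6, 36), -17)) = Add(Add(23296, 4900), Mul(216, -17)) = Add(28196, -3672) = 24524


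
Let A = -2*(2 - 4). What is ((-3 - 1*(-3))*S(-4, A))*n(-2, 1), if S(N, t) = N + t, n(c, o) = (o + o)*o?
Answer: 0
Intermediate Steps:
n(c, o) = 2*o² (n(c, o) = (2*o)*o = 2*o²)
A = 4 (A = -2*(-2) = 4)
((-3 - 1*(-3))*S(-4, A))*n(-2, 1) = ((-3 - 1*(-3))*(-4 + 4))*(2*1²) = ((-3 + 3)*0)*(2*1) = (0*0)*2 = 0*2 = 0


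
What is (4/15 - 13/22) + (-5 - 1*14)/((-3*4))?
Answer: 277/220 ≈ 1.2591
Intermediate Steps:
(4/15 - 13/22) + (-5 - 1*14)/((-3*4)) = (4*(1/15) - 13*1/22) + (-5 - 14)/(-12) = (4/15 - 13/22) - 19*(-1/12) = -107/330 + 19/12 = 277/220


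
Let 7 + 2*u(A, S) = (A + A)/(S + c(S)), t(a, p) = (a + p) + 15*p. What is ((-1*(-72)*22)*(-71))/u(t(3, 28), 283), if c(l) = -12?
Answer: 60955488/995 ≈ 61262.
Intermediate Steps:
t(a, p) = a + 16*p
u(A, S) = -7/2 + A/(-12 + S) (u(A, S) = -7/2 + ((A + A)/(S - 12))/2 = -7/2 + ((2*A)/(-12 + S))/2 = -7/2 + (2*A/(-12 + S))/2 = -7/2 + A/(-12 + S))
((-1*(-72)*22)*(-71))/u(t(3, 28), 283) = ((-1*(-72)*22)*(-71))/(((42 + (3 + 16*28) - 7/2*283)/(-12 + 283))) = ((72*22)*(-71))/(((42 + (3 + 448) - 1981/2)/271)) = (1584*(-71))/(((42 + 451 - 1981/2)/271)) = -112464/((1/271)*(-995/2)) = -112464/(-995/542) = -112464*(-542/995) = 60955488/995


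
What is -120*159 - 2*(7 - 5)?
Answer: -19084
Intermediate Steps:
-120*159 - 2*(7 - 5) = -19080 - 2*2 = -19080 - 4 = -19084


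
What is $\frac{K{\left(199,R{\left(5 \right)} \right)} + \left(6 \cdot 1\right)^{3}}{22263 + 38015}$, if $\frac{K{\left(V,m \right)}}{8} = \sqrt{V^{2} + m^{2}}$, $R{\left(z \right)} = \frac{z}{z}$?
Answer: $\frac{108}{30139} + \frac{4 \sqrt{39602}}{30139} \approx 0.029995$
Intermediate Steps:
$R{\left(z \right)} = 1$
$K{\left(V,m \right)} = 8 \sqrt{V^{2} + m^{2}}$
$\frac{K{\left(199,R{\left(5 \right)} \right)} + \left(6 \cdot 1\right)^{3}}{22263 + 38015} = \frac{8 \sqrt{199^{2} + 1^{2}} + \left(6 \cdot 1\right)^{3}}{22263 + 38015} = \frac{8 \sqrt{39601 + 1} + 6^{3}}{60278} = \left(8 \sqrt{39602} + 216\right) \frac{1}{60278} = \left(216 + 8 \sqrt{39602}\right) \frac{1}{60278} = \frac{108}{30139} + \frac{4 \sqrt{39602}}{30139}$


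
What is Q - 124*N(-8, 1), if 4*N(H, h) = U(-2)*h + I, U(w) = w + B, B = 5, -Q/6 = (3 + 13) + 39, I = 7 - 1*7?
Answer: -423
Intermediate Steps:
I = 0 (I = 7 - 7 = 0)
Q = -330 (Q = -6*((3 + 13) + 39) = -6*(16 + 39) = -6*55 = -330)
U(w) = 5 + w (U(w) = w + 5 = 5 + w)
N(H, h) = 3*h/4 (N(H, h) = ((5 - 2)*h + 0)/4 = (3*h + 0)/4 = (3*h)/4 = 3*h/4)
Q - 124*N(-8, 1) = -330 - 93 = -423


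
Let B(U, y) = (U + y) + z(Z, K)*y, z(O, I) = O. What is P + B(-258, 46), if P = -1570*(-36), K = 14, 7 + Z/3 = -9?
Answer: 54100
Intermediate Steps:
Z = -48 (Z = -21 + 3*(-9) = -21 - 27 = -48)
B(U, y) = U - 47*y (B(U, y) = (U + y) - 48*y = U - 47*y)
P = 56520
P + B(-258, 46) = 56520 + (-258 - 47*46) = 56520 + (-258 - 2162) = 56520 - 2420 = 54100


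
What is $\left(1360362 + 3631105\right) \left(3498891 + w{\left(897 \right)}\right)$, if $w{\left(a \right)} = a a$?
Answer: $21480778234500$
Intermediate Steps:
$w{\left(a \right)} = a^{2}$
$\left(1360362 + 3631105\right) \left(3498891 + w{\left(897 \right)}\right) = \left(1360362 + 3631105\right) \left(3498891 + 897^{2}\right) = 4991467 \left(3498891 + 804609\right) = 4991467 \cdot 4303500 = 21480778234500$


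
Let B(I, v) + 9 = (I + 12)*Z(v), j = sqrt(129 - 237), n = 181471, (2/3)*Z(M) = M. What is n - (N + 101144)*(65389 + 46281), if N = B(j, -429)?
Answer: -10431248239 + 431157870*I*sqrt(3) ≈ -1.0431e+10 + 7.4679e+8*I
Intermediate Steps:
Z(M) = 3*M/2
j = 6*I*sqrt(3) (j = sqrt(-108) = 6*I*sqrt(3) ≈ 10.392*I)
B(I, v) = -9 + 3*v*(12 + I)/2 (B(I, v) = -9 + (I + 12)*(3*v/2) = -9 + (12 + I)*(3*v/2) = -9 + 3*v*(12 + I)/2)
N = -7731 - 3861*I*sqrt(3) (N = -9 + 18*(-429) + (3/2)*(6*I*sqrt(3))*(-429) = -9 - 7722 - 3861*I*sqrt(3) = -7731 - 3861*I*sqrt(3) ≈ -7731.0 - 6687.4*I)
n - (N + 101144)*(65389 + 46281) = 181471 - ((-7731 - 3861*I*sqrt(3)) + 101144)*(65389 + 46281) = 181471 - (93413 - 3861*I*sqrt(3))*111670 = 181471 - (10431429710 - 431157870*I*sqrt(3)) = 181471 + (-10431429710 + 431157870*I*sqrt(3)) = -10431248239 + 431157870*I*sqrt(3)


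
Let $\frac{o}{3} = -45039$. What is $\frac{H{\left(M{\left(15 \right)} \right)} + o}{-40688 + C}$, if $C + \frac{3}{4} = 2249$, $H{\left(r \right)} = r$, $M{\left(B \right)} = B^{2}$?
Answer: $\frac{179856}{51253} \approx 3.5092$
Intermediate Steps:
$o = -135117$ ($o = 3 \left(-45039\right) = -135117$)
$C = \frac{8993}{4}$ ($C = - \frac{3}{4} + 2249 = \frac{8993}{4} \approx 2248.3$)
$\frac{H{\left(M{\left(15 \right)} \right)} + o}{-40688 + C} = \frac{15^{2} - 135117}{-40688 + \frac{8993}{4}} = \frac{225 - 135117}{- \frac{153759}{4}} = \left(-134892\right) \left(- \frac{4}{153759}\right) = \frac{179856}{51253}$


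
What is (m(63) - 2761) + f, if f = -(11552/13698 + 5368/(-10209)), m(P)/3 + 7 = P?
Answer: -60442832755/23307147 ≈ -2593.3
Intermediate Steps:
m(P) = -21 + 3*P
f = -7400584/23307147 (f = -(11552*(1/13698) + 5368*(-1/10209)) = -(5776/6849 - 5368/10209) = -1*7400584/23307147 = -7400584/23307147 ≈ -0.31752)
(m(63) - 2761) + f = ((-21 + 3*63) - 2761) - 7400584/23307147 = ((-21 + 189) - 2761) - 7400584/23307147 = (168 - 2761) - 7400584/23307147 = -2593 - 7400584/23307147 = -60442832755/23307147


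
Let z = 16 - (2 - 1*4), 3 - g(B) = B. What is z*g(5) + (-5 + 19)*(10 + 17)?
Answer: 342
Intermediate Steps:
g(B) = 3 - B
z = 18 (z = 16 - (2 - 4) = 16 - 1*(-2) = 16 + 2 = 18)
z*g(5) + (-5 + 19)*(10 + 17) = 18*(3 - 1*5) + (-5 + 19)*(10 + 17) = 18*(3 - 5) + 14*27 = 18*(-2) + 378 = -36 + 378 = 342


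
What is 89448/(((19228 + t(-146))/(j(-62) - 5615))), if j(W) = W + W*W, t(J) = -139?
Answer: -18217576/2121 ≈ -8589.1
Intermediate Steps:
j(W) = W + W**2
89448/(((19228 + t(-146))/(j(-62) - 5615))) = 89448/(((19228 - 139)/(-62*(1 - 62) - 5615))) = 89448/((19089/(-62*(-61) - 5615))) = 89448/((19089/(3782 - 5615))) = 89448/((19089/(-1833))) = 89448/((19089*(-1/1833))) = 89448/(-6363/611) = 89448*(-611/6363) = -18217576/2121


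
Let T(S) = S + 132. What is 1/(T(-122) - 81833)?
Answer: -1/81823 ≈ -1.2221e-5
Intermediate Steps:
T(S) = 132 + S
1/(T(-122) - 81833) = 1/((132 - 122) - 81833) = 1/(10 - 81833) = 1/(-81823) = -1/81823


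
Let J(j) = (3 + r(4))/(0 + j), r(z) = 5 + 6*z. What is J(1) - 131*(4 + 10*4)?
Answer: -5732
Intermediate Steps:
J(j) = 32/j (J(j) = (3 + (5 + 6*4))/(0 + j) = (3 + (5 + 24))/j = (3 + 29)/j = 32/j)
J(1) - 131*(4 + 10*4) = 32/1 - 131*(4 + 10*4) = 32*1 - 131*(4 + 40) = 32 - 131*44 = 32 - 5764 = -5732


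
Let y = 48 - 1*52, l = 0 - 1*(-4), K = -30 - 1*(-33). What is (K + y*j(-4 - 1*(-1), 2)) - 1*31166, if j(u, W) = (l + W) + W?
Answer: -31195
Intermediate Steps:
K = 3 (K = -30 + 33 = 3)
l = 4 (l = 0 + 4 = 4)
j(u, W) = 4 + 2*W (j(u, W) = (4 + W) + W = 4 + 2*W)
y = -4 (y = 48 - 52 = -4)
(K + y*j(-4 - 1*(-1), 2)) - 1*31166 = (3 - 4*(4 + 2*2)) - 1*31166 = (3 - 4*(4 + 4)) - 31166 = (3 - 4*8) - 31166 = (3 - 32) - 31166 = -29 - 31166 = -31195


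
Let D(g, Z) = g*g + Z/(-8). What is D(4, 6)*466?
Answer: 14213/2 ≈ 7106.5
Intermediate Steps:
D(g, Z) = g**2 - Z/8 (D(g, Z) = g**2 + Z*(-1/8) = g**2 - Z/8)
D(4, 6)*466 = (4**2 - 1/8*6)*466 = (16 - 3/4)*466 = (61/4)*466 = 14213/2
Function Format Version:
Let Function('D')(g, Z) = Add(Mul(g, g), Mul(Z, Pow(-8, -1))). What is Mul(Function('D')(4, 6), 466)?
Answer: Rational(14213, 2) ≈ 7106.5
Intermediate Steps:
Function('D')(g, Z) = Add(Pow(g, 2), Mul(Rational(-1, 8), Z)) (Function('D')(g, Z) = Add(Pow(g, 2), Mul(Z, Rational(-1, 8))) = Add(Pow(g, 2), Mul(Rational(-1, 8), Z)))
Mul(Function('D')(4, 6), 466) = Mul(Add(Pow(4, 2), Mul(Rational(-1, 8), 6)), 466) = Mul(Add(16, Rational(-3, 4)), 466) = Mul(Rational(61, 4), 466) = Rational(14213, 2)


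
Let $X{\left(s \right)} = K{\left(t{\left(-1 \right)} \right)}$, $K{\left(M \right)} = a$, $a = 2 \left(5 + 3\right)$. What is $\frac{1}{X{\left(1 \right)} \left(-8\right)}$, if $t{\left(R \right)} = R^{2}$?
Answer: $- \frac{1}{128} \approx -0.0078125$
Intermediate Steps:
$a = 16$ ($a = 2 \cdot 8 = 16$)
$K{\left(M \right)} = 16$
$X{\left(s \right)} = 16$
$\frac{1}{X{\left(1 \right)} \left(-8\right)} = \frac{1}{16 \left(-8\right)} = \frac{1}{-128} = - \frac{1}{128}$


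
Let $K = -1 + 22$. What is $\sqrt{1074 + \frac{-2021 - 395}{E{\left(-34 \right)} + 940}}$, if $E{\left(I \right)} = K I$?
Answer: $\frac{\sqrt{13577402}}{113} \approx 32.608$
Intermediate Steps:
$K = 21$
$E{\left(I \right)} = 21 I$
$\sqrt{1074 + \frac{-2021 - 395}{E{\left(-34 \right)} + 940}} = \sqrt{1074 + \frac{-2021 - 395}{21 \left(-34\right) + 940}} = \sqrt{1074 - \frac{2416}{-714 + 940}} = \sqrt{1074 - \frac{2416}{226}} = \sqrt{1074 - \frac{1208}{113}} = \sqrt{\frac{120154}{113}} = \frac{\sqrt{13577402}}{113}$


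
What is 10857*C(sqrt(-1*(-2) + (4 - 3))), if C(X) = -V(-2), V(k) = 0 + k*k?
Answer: -43428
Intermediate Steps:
V(k) = k**2 (V(k) = 0 + k**2 = k**2)
C(X) = -4 (C(X) = -1*(-2)**2 = -1*4 = -4)
10857*C(sqrt(-1*(-2) + (4 - 3))) = 10857*(-4) = -43428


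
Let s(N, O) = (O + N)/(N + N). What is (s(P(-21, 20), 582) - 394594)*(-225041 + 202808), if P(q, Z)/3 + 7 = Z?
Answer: 228093616221/26 ≈ 8.7728e+9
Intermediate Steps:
P(q, Z) = -21 + 3*Z
s(N, O) = (N + O)/(2*N) (s(N, O) = (N + O)/((2*N)) = (N + O)*(1/(2*N)) = (N + O)/(2*N))
(s(P(-21, 20), 582) - 394594)*(-225041 + 202808) = (((-21 + 3*20) + 582)/(2*(-21 + 3*20)) - 394594)*(-225041 + 202808) = (((-21 + 60) + 582)/(2*(-21 + 60)) - 394594)*(-22233) = ((½)*(39 + 582)/39 - 394594)*(-22233) = ((½)*(1/39)*621 - 394594)*(-22233) = (207/26 - 394594)*(-22233) = -10259237/26*(-22233) = 228093616221/26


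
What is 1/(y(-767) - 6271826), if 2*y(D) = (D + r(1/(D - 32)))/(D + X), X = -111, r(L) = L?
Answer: -701522/4399823612755 ≈ -1.5944e-7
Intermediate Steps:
y(D) = (D + 1/(-32 + D))/(2*(-111 + D)) (y(D) = ((D + 1/(D - 32))/(D - 111))/2 = ((D + 1/(-32 + D))/(-111 + D))/2 = (D + 1/(-32 + D))/(2*(-111 + D)))
1/(y(-767) - 6271826) = 1/((1 - 767*(-32 - 767))/(2*(-111 - 767)*(-32 - 767)) - 6271826) = 1/((½)*(1 - 767*(-799))/(-878*(-799)) - 6271826) = 1/((½)*(-1/878)*(-1/799)*(1 + 612833) - 6271826) = 1/((½)*(-1/878)*(-1/799)*612834 - 6271826) = 1/(306417/701522 - 6271826) = 1/(-4399823612755/701522) = -701522/4399823612755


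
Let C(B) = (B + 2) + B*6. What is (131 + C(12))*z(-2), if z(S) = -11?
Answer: -2387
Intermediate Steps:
C(B) = 2 + 7*B (C(B) = (2 + B) + 6*B = 2 + 7*B)
(131 + C(12))*z(-2) = (131 + (2 + 7*12))*(-11) = (131 + (2 + 84))*(-11) = (131 + 86)*(-11) = 217*(-11) = -2387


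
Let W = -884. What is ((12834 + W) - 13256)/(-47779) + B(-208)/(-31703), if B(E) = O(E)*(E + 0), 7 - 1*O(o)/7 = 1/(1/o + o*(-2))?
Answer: 6529085855990/18723671930957 ≈ 0.34871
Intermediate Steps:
O(o) = 49 - 7/(1/o - 2*o) (O(o) = 49 - 7/(1/o + o*(-2)) = 49 - 7/(1/o - 2*o))
B(E) = 7*E*(-7 + E + 14*E²)/(-1 + 2*E²) (B(E) = (7*(-7 + E + 14*E²)/(-1 + 2*E²))*(E + 0) = (7*(-7 + E + 14*E²)/(-1 + 2*E²))*E = 7*E*(-7 + E + 14*E²)/(-1 + 2*E²))
((12834 + W) - 13256)/(-47779) + B(-208)/(-31703) = ((12834 - 884) - 13256)/(-47779) + (7*(-208)*(-7 - 208 + 14*(-208)²)/(-1 + 2*(-208)²))/(-31703) = (11950 - 13256)*(-1/47779) + (7*(-208)*(-7 - 208 + 14*43264)/(-1 + 2*43264))*(-1/31703) = -1306*(-1/47779) + (7*(-208)*(-7 - 208 + 605696)/(-1 + 86528))*(-1/31703) = 1306/47779 + (7*(-208)*605481/86527)*(-1/31703) = 1306/47779 + (7*(-208)*(1/86527)*605481)*(-1/31703) = 1306/47779 - 125940048/12361*(-1/31703) = 1306/47779 + 125940048/391880783 = 6529085855990/18723671930957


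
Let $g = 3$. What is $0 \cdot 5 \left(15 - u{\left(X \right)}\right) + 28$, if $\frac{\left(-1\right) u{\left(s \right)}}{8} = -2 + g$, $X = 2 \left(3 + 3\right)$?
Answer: $28$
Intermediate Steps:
$X = 12$ ($X = 2 \cdot 6 = 12$)
$u{\left(s \right)} = -8$ ($u{\left(s \right)} = - 8 \left(-2 + 3\right) = \left(-8\right) 1 = -8$)
$0 \cdot 5 \left(15 - u{\left(X \right)}\right) + 28 = 0 \cdot 5 \left(15 - -8\right) + 28 = 0 \left(15 + 8\right) + 28 = 0 \cdot 23 + 28 = 0 + 28 = 28$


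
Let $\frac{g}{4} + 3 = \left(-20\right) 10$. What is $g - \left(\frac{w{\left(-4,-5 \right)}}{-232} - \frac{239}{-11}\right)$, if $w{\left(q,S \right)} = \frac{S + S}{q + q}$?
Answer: $- \frac{8510633}{10208} \approx -833.72$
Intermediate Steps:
$w{\left(q,S \right)} = \frac{S}{q}$ ($w{\left(q,S \right)} = \frac{2 S}{2 q} = 2 S \frac{1}{2 q} = \frac{S}{q}$)
$g = -812$ ($g = -12 + 4 \left(\left(-20\right) 10\right) = -12 + 4 \left(-200\right) = -12 - 800 = -812$)
$g - \left(\frac{w{\left(-4,-5 \right)}}{-232} - \frac{239}{-11}\right) = -812 - \left(\frac{\left(-5\right) \frac{1}{-4}}{-232} - \frac{239}{-11}\right) = -812 - \left(\left(-5\right) \left(- \frac{1}{4}\right) \left(- \frac{1}{232}\right) - - \frac{239}{11}\right) = -812 - \left(\frac{5}{4} \left(- \frac{1}{232}\right) + \frac{239}{11}\right) = -812 - \left(- \frac{5}{928} + \frac{239}{11}\right) = -812 - \frac{221737}{10208} = - \frac{8510633}{10208}$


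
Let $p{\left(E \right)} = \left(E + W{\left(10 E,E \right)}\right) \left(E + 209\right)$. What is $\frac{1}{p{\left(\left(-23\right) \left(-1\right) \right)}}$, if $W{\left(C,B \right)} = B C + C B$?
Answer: $\frac{1}{2459896} \approx 4.0652 \cdot 10^{-7}$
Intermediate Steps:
$W{\left(C,B \right)} = 2 B C$ ($W{\left(C,B \right)} = B C + B C = 2 B C$)
$p{\left(E \right)} = \left(209 + E\right) \left(E + 20 E^{2}\right)$ ($p{\left(E \right)} = \left(E + 2 E 10 E\right) \left(E + 209\right) = \left(E + 20 E^{2}\right) \left(209 + E\right) = \left(209 + E\right) \left(E + 20 E^{2}\right)$)
$\frac{1}{p{\left(\left(-23\right) \left(-1\right) \right)}} = \frac{1}{\left(-23\right) \left(-1\right) \left(209 + 20 \left(\left(-23\right) \left(-1\right)\right)^{2} + 4181 \left(\left(-23\right) \left(-1\right)\right)\right)} = \frac{1}{23 \left(209 + 20 \cdot 23^{2} + 4181 \cdot 23\right)} = \frac{1}{23 \left(209 + 20 \cdot 529 + 96163\right)} = \frac{1}{23 \left(209 + 10580 + 96163\right)} = \frac{1}{23 \cdot 106952} = \frac{1}{2459896}$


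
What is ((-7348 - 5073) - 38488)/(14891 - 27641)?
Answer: 50909/12750 ≈ 3.9929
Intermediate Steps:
((-7348 - 5073) - 38488)/(14891 - 27641) = (-12421 - 38488)/(-12750) = -50909*(-1/12750) = 50909/12750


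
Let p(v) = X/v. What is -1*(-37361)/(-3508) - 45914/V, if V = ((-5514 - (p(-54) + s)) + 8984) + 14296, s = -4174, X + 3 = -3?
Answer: -8826862507/692686172 ≈ -12.743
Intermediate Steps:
X = -6 (X = -3 - 3 = -6)
p(v) = -6/v
V = 197459/9 (V = ((-5514 - (-6/(-54) - 4174)) + 8984) + 14296 = ((-5514 - (-6*(-1/54) - 4174)) + 8984) + 14296 = ((-5514 - (⅑ - 4174)) + 8984) + 14296 = ((-5514 - 1*(-37565/9)) + 8984) + 14296 = ((-5514 + 37565/9) + 8984) + 14296 = (-12061/9 + 8984) + 14296 = 68795/9 + 14296 = 197459/9 ≈ 21940.)
-1*(-37361)/(-3508) - 45914/V = -1*(-37361)/(-3508) - 45914/197459/9 = 37361*(-1/3508) - 45914*9/197459 = -37361/3508 - 413226/197459 = -8826862507/692686172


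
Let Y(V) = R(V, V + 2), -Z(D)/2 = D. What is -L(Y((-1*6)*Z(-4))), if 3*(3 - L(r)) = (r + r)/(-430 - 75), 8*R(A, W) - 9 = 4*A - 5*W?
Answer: -18227/6060 ≈ -3.0078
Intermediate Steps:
Z(D) = -2*D
R(A, W) = 9/8 + A/2 - 5*W/8 (R(A, W) = 9/8 + (4*A - 5*W)/8 = 9/8 + (-5*W + 4*A)/8 = 9/8 + (A/2 - 5*W/8) = 9/8 + A/2 - 5*W/8)
Y(V) = -⅛ - V/8 (Y(V) = 9/8 + V/2 - 5*(V + 2)/8 = 9/8 + V/2 - 5*(2 + V)/8 = 9/8 + V/2 + (-5/4 - 5*V/8) = -⅛ - V/8)
L(r) = 3 + 2*r/1515 (L(r) = 3 - (r + r)/(3*(-430 - 75)) = 3 - 2*r/(3*(-505)) = 3 - 2*r*(-1)/(3*505) = 3 - (-2)*r/1515 = 3 + 2*r/1515)
-L(Y((-1*6)*Z(-4))) = -(3 + 2*(-⅛ - (-1*6)*(-2*(-4))/8)/1515) = -(3 + 2*(-⅛ - (-3)*8/4)/1515) = -(3 + 2*(-⅛ - ⅛*(-48))/1515) = -(3 + 2*(-⅛ + 6)/1515) = -(3 + (2/1515)*(47/8)) = -(3 + 47/6060) = -1*18227/6060 = -18227/6060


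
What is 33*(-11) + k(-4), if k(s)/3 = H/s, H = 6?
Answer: -735/2 ≈ -367.50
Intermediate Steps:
k(s) = 18/s (k(s) = 3*(6/s) = 18/s)
33*(-11) + k(-4) = 33*(-11) + 18/(-4) = -363 + 18*(-¼) = -363 - 9/2 = -735/2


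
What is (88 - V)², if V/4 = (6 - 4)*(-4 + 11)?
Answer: 1024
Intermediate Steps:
V = 56 (V = 4*((6 - 4)*(-4 + 11)) = 4*(2*7) = 4*14 = 56)
(88 - V)² = (88 - 1*56)² = (88 - 56)² = 32² = 1024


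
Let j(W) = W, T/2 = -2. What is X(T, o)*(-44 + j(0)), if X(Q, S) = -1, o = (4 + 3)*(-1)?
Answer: 44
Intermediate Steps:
o = -7 (o = 7*(-1) = -7)
T = -4 (T = 2*(-2) = -4)
X(T, o)*(-44 + j(0)) = -(-44 + 0) = -1*(-44) = 44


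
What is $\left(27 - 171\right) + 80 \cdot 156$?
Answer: $12336$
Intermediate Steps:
$\left(27 - 171\right) + 80 \cdot 156 = \left(27 - 171\right) + 12480 = -144 + 12480 = 12336$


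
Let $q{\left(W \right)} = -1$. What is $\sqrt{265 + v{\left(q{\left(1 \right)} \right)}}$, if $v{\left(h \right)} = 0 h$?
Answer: $\sqrt{265} \approx 16.279$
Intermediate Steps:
$v{\left(h \right)} = 0$
$\sqrt{265 + v{\left(q{\left(1 \right)} \right)}} = \sqrt{265 + 0} = \sqrt{265}$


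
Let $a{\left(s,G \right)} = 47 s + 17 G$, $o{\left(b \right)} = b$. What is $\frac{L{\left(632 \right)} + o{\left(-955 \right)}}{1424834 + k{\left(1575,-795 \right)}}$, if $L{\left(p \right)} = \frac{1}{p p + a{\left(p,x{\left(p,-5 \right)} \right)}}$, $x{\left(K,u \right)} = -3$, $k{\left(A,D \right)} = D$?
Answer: $- \frac{409768534}{611022382003} \approx -0.00067063$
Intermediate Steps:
$a{\left(s,G \right)} = 17 G + 47 s$
$L{\left(p \right)} = \frac{1}{-51 + p^{2} + 47 p}$ ($L{\left(p \right)} = \frac{1}{p p + \left(17 \left(-3\right) + 47 p\right)} = \frac{1}{p^{2} + \left(-51 + 47 p\right)} = \frac{1}{-51 + p^{2} + 47 p}$)
$\frac{L{\left(632 \right)} + o{\left(-955 \right)}}{1424834 + k{\left(1575,-795 \right)}} = \frac{\frac{1}{-51 + 632^{2} + 47 \cdot 632} - 955}{1424834 - 795} = \frac{\frac{1}{-51 + 399424 + 29704} - 955}{1424039} = \left(\frac{1}{429077} - 955\right) \frac{1}{1424039} = \left(- \frac{409768534}{429077}\right) \frac{1}{1424039} = - \frac{409768534}{611022382003}$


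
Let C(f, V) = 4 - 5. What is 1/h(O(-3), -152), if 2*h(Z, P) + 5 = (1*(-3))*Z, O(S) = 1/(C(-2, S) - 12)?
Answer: -13/31 ≈ -0.41935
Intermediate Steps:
C(f, V) = -1
O(S) = -1/13 (O(S) = 1/(-1 - 12) = 1/(-13) = -1/13)
h(Z, P) = -5/2 - 3*Z/2 (h(Z, P) = -5/2 + ((1*(-3))*Z)/2 = -5/2 + (-3*Z)/2 = -5/2 - 3*Z/2)
1/h(O(-3), -152) = 1/(-5/2 - 3/2*(-1/13)) = 1/(-5/2 + 3/26) = 1/(-31/13) = -13/31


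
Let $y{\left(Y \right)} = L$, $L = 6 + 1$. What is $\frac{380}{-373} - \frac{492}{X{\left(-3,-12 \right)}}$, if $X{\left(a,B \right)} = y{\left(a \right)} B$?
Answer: $\frac{12633}{2611} \approx 4.8384$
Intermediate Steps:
$L = 7$
$y{\left(Y \right)} = 7$
$X{\left(a,B \right)} = 7 B$
$\frac{380}{-373} - \frac{492}{X{\left(-3,-12 \right)}} = \frac{380}{-373} - \frac{492}{7 \left(-12\right)} = 380 \left(- \frac{1}{373}\right) - \frac{492}{-84} = - \frac{380}{373} - - \frac{41}{7} = - \frac{380}{373} + \frac{41}{7} = \frac{12633}{2611}$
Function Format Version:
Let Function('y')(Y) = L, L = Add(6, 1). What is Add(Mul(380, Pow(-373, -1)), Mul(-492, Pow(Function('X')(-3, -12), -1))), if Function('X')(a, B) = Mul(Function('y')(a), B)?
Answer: Rational(12633, 2611) ≈ 4.8384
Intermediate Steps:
L = 7
Function('y')(Y) = 7
Function('X')(a, B) = Mul(7, B)
Add(Mul(380, Pow(-373, -1)), Mul(-492, Pow(Function('X')(-3, -12), -1))) = Add(Mul(380, Pow(-373, -1)), Mul(-492, Pow(Mul(7, -12), -1))) = Add(Mul(380, Rational(-1, 373)), Mul(-492, Pow(-84, -1))) = Add(Rational(-380, 373), Mul(-492, Rational(-1, 84))) = Add(Rational(-380, 373), Rational(41, 7)) = Rational(12633, 2611)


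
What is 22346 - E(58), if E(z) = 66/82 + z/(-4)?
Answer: 1833495/82 ≈ 22360.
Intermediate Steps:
E(z) = 33/41 - z/4 (E(z) = 66*(1/82) + z*(-¼) = 33/41 - z/4)
22346 - E(58) = 22346 - (33/41 - ¼*58) = 22346 - (33/41 - 29/2) = 22346 - 1*(-1123/82) = 22346 + 1123/82 = 1833495/82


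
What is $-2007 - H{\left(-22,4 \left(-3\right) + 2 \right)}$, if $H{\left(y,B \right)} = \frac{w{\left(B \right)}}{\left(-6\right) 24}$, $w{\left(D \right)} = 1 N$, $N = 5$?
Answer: $- \frac{289003}{144} \approx -2007.0$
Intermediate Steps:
$w{\left(D \right)} = 5$ ($w{\left(D \right)} = 1 \cdot 5 = 5$)
$H{\left(y,B \right)} = - \frac{5}{144}$ ($H{\left(y,B \right)} = \frac{5}{\left(-6\right) 24} = \frac{5}{-144} = 5 \left(- \frac{1}{144}\right) = - \frac{5}{144}$)
$-2007 - H{\left(-22,4 \left(-3\right) + 2 \right)} = -2007 - - \frac{5}{144} = -2007 + \frac{5}{144} = - \frac{289003}{144}$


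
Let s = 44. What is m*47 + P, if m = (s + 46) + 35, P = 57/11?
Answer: 64682/11 ≈ 5880.2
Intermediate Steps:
P = 57/11 (P = 57*(1/11) = 57/11 ≈ 5.1818)
m = 125 (m = (44 + 46) + 35 = 90 + 35 = 125)
m*47 + P = 125*47 + 57/11 = 5875 + 57/11 = 64682/11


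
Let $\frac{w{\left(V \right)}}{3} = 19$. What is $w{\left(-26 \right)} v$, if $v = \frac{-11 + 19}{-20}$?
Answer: $- \frac{114}{5} \approx -22.8$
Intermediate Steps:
$w{\left(V \right)} = 57$ ($w{\left(V \right)} = 3 \cdot 19 = 57$)
$v = - \frac{2}{5}$ ($v = 8 \left(- \frac{1}{20}\right) = - \frac{2}{5} \approx -0.4$)
$w{\left(-26 \right)} v = 57 \left(- \frac{2}{5}\right) = - \frac{114}{5}$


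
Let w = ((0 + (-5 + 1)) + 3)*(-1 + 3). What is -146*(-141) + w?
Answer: 20584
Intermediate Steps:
w = -2 (w = ((0 - 4) + 3)*2 = (-4 + 3)*2 = -1*2 = -2)
-146*(-141) + w = -146*(-141) - 2 = 20586 - 2 = 20584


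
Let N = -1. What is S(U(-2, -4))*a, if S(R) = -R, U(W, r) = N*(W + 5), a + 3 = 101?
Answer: 294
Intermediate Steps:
a = 98 (a = -3 + 101 = 98)
U(W, r) = -5 - W (U(W, r) = -(W + 5) = -(5 + W) = -5 - W)
S(U(-2, -4))*a = -(-5 - 1*(-2))*98 = -(-5 + 2)*98 = -1*(-3)*98 = 3*98 = 294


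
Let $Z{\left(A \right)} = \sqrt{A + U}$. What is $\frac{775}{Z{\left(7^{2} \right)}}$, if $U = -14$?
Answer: $\frac{155 \sqrt{35}}{7} \approx 131.0$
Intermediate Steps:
$Z{\left(A \right)} = \sqrt{-14 + A}$ ($Z{\left(A \right)} = \sqrt{A - 14} = \sqrt{-14 + A}$)
$\frac{775}{Z{\left(7^{2} \right)}} = \frac{775}{\sqrt{-14 + 7^{2}}} = \frac{775}{\sqrt{-14 + 49}} = \frac{775}{\sqrt{35}} = 775 \frac{\sqrt{35}}{35} = \frac{155 \sqrt{35}}{7}$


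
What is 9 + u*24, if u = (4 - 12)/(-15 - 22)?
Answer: 525/37 ≈ 14.189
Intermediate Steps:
u = 8/37 (u = -8/(-37) = -8*(-1/37) = 8/37 ≈ 0.21622)
9 + u*24 = 9 + (8/37)*24 = 9 + 192/37 = 525/37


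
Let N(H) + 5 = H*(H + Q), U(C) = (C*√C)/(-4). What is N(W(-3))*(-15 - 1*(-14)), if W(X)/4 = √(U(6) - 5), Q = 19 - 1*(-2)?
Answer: 85 - 42*√(-20 - 6*√6) + 24*√6 ≈ 143.79 - 247.4*I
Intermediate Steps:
Q = 21 (Q = 19 + 2 = 21)
U(C) = -C^(3/2)/4 (U(C) = C^(3/2)*(-¼) = -C^(3/2)/4)
W(X) = 4*√(-5 - 3*√6/2) (W(X) = 4*√(-3*√6/2 - 5) = 4*√(-5 - 3*√6/2))
N(H) = -5 + H*(21 + H) (N(H) = -5 + H*(H + 21) = -5 + H*(21 + H))
N(W(-3))*(-15 - 1*(-14)) = (-5 + (2*√(-20 - 6*√6))² + 21*(2*√(-20 - 6*√6)))*(-15 - 1*(-14)) = (-5 + (-80 - 24*√6) + 42*√(-20 - 6*√6))*(-15 + 14) = (-85 - 24*√6 + 42*√(-20 - 6*√6))*(-1) = 85 - 42*√(-20 - 6*√6) + 24*√6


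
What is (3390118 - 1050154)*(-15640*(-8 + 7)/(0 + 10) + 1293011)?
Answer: 3029258895300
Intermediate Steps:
(3390118 - 1050154)*(-15640*(-8 + 7)/(0 + 10) + 1293011) = 2339964*(-(-15640)/10 + 1293011) = 2339964*(-15640*(-⅒) + 1293011) = 2339964*(1564 + 1293011) = 2339964*1294575 = 3029258895300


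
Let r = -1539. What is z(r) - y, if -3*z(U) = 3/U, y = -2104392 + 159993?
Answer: 2992430062/1539 ≈ 1.9444e+6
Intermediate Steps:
y = -1944399
z(U) = -1/U
z(r) - y = -1/(-1539) - 1*(-1944399) = -1*(-1/1539) + 1944399 = 1/1539 + 1944399 = 2992430062/1539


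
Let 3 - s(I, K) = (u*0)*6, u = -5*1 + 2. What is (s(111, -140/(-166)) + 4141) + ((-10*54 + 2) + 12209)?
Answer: 15815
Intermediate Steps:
u = -3 (u = -5 + 2 = -3)
s(I, K) = 3 (s(I, K) = 3 - (-3*0)*6 = 3 - 0*6 = 3 - 1*0 = 3 + 0 = 3)
(s(111, -140/(-166)) + 4141) + ((-10*54 + 2) + 12209) = (3 + 4141) + ((-10*54 + 2) + 12209) = 4144 + ((-540 + 2) + 12209) = 4144 + (-538 + 12209) = 4144 + 11671 = 15815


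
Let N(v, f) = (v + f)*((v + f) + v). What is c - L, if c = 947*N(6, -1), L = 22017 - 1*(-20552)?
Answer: 9516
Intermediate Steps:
L = 42569 (L = 22017 + 20552 = 42569)
N(v, f) = (f + v)*(f + 2*v) (N(v, f) = (f + v)*((f + v) + v) = (f + v)*(f + 2*v))
c = 52085 (c = 947*((-1)**2 + 2*6**2 + 3*(-1)*6) = 947*(1 + 2*36 - 18) = 947*(1 + 72 - 18) = 947*55 = 52085)
c - L = 52085 - 1*42569 = 52085 - 42569 = 9516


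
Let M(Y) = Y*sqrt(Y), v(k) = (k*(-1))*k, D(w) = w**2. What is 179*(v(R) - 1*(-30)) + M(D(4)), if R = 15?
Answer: -34841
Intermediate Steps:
v(k) = -k**2 (v(k) = (-k)*k = -k**2)
M(Y) = Y**(3/2)
179*(v(R) - 1*(-30)) + M(D(4)) = 179*(-1*15**2 - 1*(-30)) + (4**2)**(3/2) = 179*(-1*225 + 30) + 16**(3/2) = 179*(-225 + 30) + 64 = 179*(-195) + 64 = -34905 + 64 = -34841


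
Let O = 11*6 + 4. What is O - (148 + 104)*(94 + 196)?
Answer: -73010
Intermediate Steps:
O = 70 (O = 66 + 4 = 70)
O - (148 + 104)*(94 + 196) = 70 - (148 + 104)*(94 + 196) = 70 - 252*290 = 70 - 1*73080 = 70 - 73080 = -73010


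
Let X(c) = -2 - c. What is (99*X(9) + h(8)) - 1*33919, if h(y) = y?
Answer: -35000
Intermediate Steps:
(99*X(9) + h(8)) - 1*33919 = (99*(-2 - 1*9) + 8) - 1*33919 = (99*(-2 - 9) + 8) - 33919 = (99*(-11) + 8) - 33919 = (-1089 + 8) - 33919 = -1081 - 33919 = -35000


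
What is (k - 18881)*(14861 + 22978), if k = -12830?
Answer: -1199912529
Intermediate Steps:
(k - 18881)*(14861 + 22978) = (-12830 - 18881)*(14861 + 22978) = -31711*37839 = -1199912529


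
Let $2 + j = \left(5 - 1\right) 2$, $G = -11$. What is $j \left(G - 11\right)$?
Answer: $-132$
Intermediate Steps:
$j = 6$ ($j = -2 + \left(5 - 1\right) 2 = -2 + 4 \cdot 2 = -2 + 8 = 6$)
$j \left(G - 11\right) = 6 \left(-11 - 11\right) = 6 \left(-22\right) = -132$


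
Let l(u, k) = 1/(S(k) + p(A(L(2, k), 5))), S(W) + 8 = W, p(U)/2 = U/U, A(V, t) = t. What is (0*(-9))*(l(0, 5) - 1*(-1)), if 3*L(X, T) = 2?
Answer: 0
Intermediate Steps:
L(X, T) = ⅔ (L(X, T) = (⅓)*2 = ⅔)
p(U) = 2 (p(U) = 2*(U/U) = 2*1 = 2)
S(W) = -8 + W
l(u, k) = 1/(-6 + k) (l(u, k) = 1/((-8 + k) + 2) = 1/(-6 + k))
(0*(-9))*(l(0, 5) - 1*(-1)) = (0*(-9))*(1/(-6 + 5) - 1*(-1)) = 0*(1/(-1) + 1) = 0*(-1 + 1) = 0*0 = 0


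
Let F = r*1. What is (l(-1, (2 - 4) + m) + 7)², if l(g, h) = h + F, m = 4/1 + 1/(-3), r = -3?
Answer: 289/9 ≈ 32.111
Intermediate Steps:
m = 11/3 (m = 4*1 + 1*(-⅓) = 4 - ⅓ = 11/3 ≈ 3.6667)
F = -3 (F = -3*1 = -3)
l(g, h) = -3 + h (l(g, h) = h - 3 = -3 + h)
(l(-1, (2 - 4) + m) + 7)² = ((-3 + ((2 - 4) + 11/3)) + 7)² = ((-3 + (-2 + 11/3)) + 7)² = ((-3 + 5/3) + 7)² = (-4/3 + 7)² = (17/3)² = 289/9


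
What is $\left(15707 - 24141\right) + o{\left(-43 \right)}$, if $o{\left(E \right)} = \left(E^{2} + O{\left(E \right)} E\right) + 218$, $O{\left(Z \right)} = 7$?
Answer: $-6668$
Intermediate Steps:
$o{\left(E \right)} = 218 + E^{2} + 7 E$ ($o{\left(E \right)} = \left(E^{2} + 7 E\right) + 218 = 218 + E^{2} + 7 E$)
$\left(15707 - 24141\right) + o{\left(-43 \right)} = \left(15707 - 24141\right) + \left(218 + \left(-43\right)^{2} + 7 \left(-43\right)\right) = \left(15707 - 24141\right) + \left(218 + 1849 - 301\right) = -8434 + 1766 = -6668$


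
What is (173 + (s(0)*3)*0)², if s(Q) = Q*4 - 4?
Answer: 29929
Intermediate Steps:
s(Q) = -4 + 4*Q (s(Q) = 4*Q - 4 = -4 + 4*Q)
(173 + (s(0)*3)*0)² = (173 + ((-4 + 4*0)*3)*0)² = (173 + ((-4 + 0)*3)*0)² = (173 - 4*3*0)² = (173 - 12*0)² = (173 + 0)² = 173² = 29929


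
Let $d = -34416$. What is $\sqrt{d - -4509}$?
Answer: $3 i \sqrt{3323} \approx 172.94 i$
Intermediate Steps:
$\sqrt{d - -4509} = \sqrt{-34416 - -4509} = \sqrt{-34416 + 4509} = \sqrt{-29907} = 3 i \sqrt{3323}$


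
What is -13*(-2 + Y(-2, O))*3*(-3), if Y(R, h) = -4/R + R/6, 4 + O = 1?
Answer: -39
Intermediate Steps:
O = -3 (O = -4 + 1 = -3)
Y(R, h) = -4/R + R/6 (Y(R, h) = -4/R + R*(⅙) = -4/R + R/6)
-13*(-2 + Y(-2, O))*3*(-3) = -13*(-2 + (-4/(-2) + (⅙)*(-2)))*3*(-3) = -13*(-2 + (-4*(-½) - ⅓))*3*(-3) = -13*(-2 + (2 - ⅓))*3*(-3) = -13*(-2 + 5/3)*3*(-3) = -(-13)*3/3*(-3) = -13*(-1)*(-3) = 13*(-3) = -39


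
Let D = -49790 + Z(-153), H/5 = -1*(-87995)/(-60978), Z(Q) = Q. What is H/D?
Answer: 439975/3045424254 ≈ 0.00014447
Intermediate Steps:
H = -439975/60978 (H = 5*(-1*(-87995)/(-60978)) = 5*(87995*(-1/60978)) = 5*(-87995/60978) = -439975/60978 ≈ -7.2153)
D = -49943 (D = -49790 - 153 = -49943)
H/D = -439975/60978/(-49943) = -439975/60978*(-1/49943) = 439975/3045424254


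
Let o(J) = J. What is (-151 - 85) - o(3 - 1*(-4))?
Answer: -243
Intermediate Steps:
(-151 - 85) - o(3 - 1*(-4)) = (-151 - 85) - (3 - 1*(-4)) = -236 - (3 + 4) = -236 - 1*7 = -236 - 7 = -243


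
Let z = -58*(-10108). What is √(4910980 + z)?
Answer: 2*√1374311 ≈ 2344.6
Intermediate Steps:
z = 586264
√(4910980 + z) = √(4910980 + 586264) = √5497244 = 2*√1374311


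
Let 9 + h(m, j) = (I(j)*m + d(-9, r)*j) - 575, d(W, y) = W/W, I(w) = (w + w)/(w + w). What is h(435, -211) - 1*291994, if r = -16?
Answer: -292354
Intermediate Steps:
I(w) = 1 (I(w) = (2*w)/((2*w)) = (2*w)*(1/(2*w)) = 1)
d(W, y) = 1
h(m, j) = -584 + j + m (h(m, j) = -9 + ((1*m + 1*j) - 575) = -9 + ((m + j) - 575) = -9 + ((j + m) - 575) = -9 + (-575 + j + m) = -584 + j + m)
h(435, -211) - 1*291994 = (-584 - 211 + 435) - 1*291994 = -360 - 291994 = -292354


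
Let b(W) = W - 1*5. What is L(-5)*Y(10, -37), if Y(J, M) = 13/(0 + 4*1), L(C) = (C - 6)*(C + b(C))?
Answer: 2145/4 ≈ 536.25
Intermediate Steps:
b(W) = -5 + W (b(W) = W - 5 = -5 + W)
L(C) = (-6 + C)*(-5 + 2*C) (L(C) = (C - 6)*(C + (-5 + C)) = (-6 + C)*(-5 + 2*C))
Y(J, M) = 13/4 (Y(J, M) = 13/(0 + 4) = 13/4)
L(-5)*Y(10, -37) = (30 - 17*(-5) + 2*(-5)²)*(13/4) = (30 + 85 + 2*25)*(13/4) = (30 + 85 + 50)*(13/4) = 165*(13/4) = 2145/4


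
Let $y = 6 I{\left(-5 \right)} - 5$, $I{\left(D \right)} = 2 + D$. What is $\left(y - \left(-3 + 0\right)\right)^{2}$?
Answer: $400$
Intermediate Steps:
$y = -23$ ($y = 6 \left(2 - 5\right) - 5 = 6 \left(-3\right) - 5 = -18 - 5 = -23$)
$\left(y - \left(-3 + 0\right)\right)^{2} = \left(-23 - \left(-3 + 0\right)\right)^{2} = \left(-23 - -3\right)^{2} = \left(-23 + 3\right)^{2} = \left(-20\right)^{2} = 400$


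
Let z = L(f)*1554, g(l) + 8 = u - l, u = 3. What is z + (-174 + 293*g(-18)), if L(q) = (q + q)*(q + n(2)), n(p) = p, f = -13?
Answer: 448079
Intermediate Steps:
g(l) = -5 - l (g(l) = -8 + (3 - l) = -5 - l)
L(q) = 2*q*(2 + q) (L(q) = (q + q)*(q + 2) = (2*q)*(2 + q) = 2*q*(2 + q))
z = 444444 (z = (2*(-13)*(2 - 13))*1554 = (2*(-13)*(-11))*1554 = 286*1554 = 444444)
z + (-174 + 293*g(-18)) = 444444 + (-174 + 293*(-5 - 1*(-18))) = 444444 + (-174 + 293*(-5 + 18)) = 444444 + (-174 + 293*13) = 444444 + (-174 + 3809) = 444444 + 3635 = 448079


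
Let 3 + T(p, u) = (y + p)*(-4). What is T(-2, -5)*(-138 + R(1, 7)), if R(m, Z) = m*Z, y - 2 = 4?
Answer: 2489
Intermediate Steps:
y = 6 (y = 2 + 4 = 6)
R(m, Z) = Z*m
T(p, u) = -27 - 4*p (T(p, u) = -3 + (6 + p)*(-4) = -3 + (-24 - 4*p) = -27 - 4*p)
T(-2, -5)*(-138 + R(1, 7)) = (-27 - 4*(-2))*(-138 + 7*1) = (-27 + 8)*(-138 + 7) = -19*(-131) = 2489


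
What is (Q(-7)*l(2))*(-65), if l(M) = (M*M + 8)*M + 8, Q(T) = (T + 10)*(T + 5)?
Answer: 12480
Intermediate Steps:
Q(T) = (5 + T)*(10 + T) (Q(T) = (10 + T)*(5 + T) = (5 + T)*(10 + T))
l(M) = 8 + M*(8 + M²) (l(M) = (M² + 8)*M + 8 = (8 + M²)*M + 8 = M*(8 + M²) + 8 = 8 + M*(8 + M²))
(Q(-7)*l(2))*(-65) = ((50 + (-7)² + 15*(-7))*(8 + 2³ + 8*2))*(-65) = ((50 + 49 - 105)*(8 + 8 + 16))*(-65) = -6*32*(-65) = -192*(-65) = 12480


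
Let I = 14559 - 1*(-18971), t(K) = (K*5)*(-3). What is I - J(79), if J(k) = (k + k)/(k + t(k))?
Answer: 234711/7 ≈ 33530.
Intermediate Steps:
t(K) = -15*K (t(K) = (5*K)*(-3) = -15*K)
I = 33530 (I = 14559 + 18971 = 33530)
J(k) = -⅐ (J(k) = (k + k)/(k - 15*k) = (2*k)/((-14*k)) = (2*k)*(-1/(14*k)) = -⅐)
I - J(79) = 33530 - 1*(-⅐) = 33530 + ⅐ = 234711/7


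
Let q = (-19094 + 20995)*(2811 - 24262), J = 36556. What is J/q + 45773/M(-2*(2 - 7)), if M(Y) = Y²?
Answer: 98239147617/214622900 ≈ 457.73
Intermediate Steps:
q = -40778351 (q = 1901*(-21451) = -40778351)
J/q + 45773/M(-2*(2 - 7)) = 36556/(-40778351) + 45773/((-2*(2 - 7))²) = 36556*(-1/40778351) + 45773/((-2*(-5))²) = -1924/2146229 + 45773/(10²) = -1924/2146229 + 45773/100 = 98239147617/214622900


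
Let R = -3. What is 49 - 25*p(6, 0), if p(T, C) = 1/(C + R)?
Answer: 172/3 ≈ 57.333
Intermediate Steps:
p(T, C) = 1/(-3 + C) (p(T, C) = 1/(C - 3) = 1/(-3 + C))
49 - 25*p(6, 0) = 49 - 25/(-3 + 0) = 49 - 25/(-3) = 49 - 25*(-1/3) = 49 + 25/3 = 172/3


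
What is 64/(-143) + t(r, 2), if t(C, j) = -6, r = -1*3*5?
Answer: -922/143 ≈ -6.4476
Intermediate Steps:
r = -15 (r = -3*5 = -15)
64/(-143) + t(r, 2) = 64/(-143) - 6 = 64*(-1/143) - 6 = -64/143 - 6 = -922/143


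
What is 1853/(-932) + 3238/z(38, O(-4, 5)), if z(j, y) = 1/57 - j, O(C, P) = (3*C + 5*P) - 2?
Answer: -176027257/2017780 ≈ -87.238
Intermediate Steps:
O(C, P) = -2 + 3*C + 5*P
z(j, y) = 1/57 - j
1853/(-932) + 3238/z(38, O(-4, 5)) = 1853/(-932) + 3238/(1/57 - 1*38) = 1853*(-1/932) + 3238/(1/57 - 38) = -1853/932 + 3238/(-2165/57) = -1853/932 + 3238*(-57/2165) = -1853/932 - 184566/2165 = -176027257/2017780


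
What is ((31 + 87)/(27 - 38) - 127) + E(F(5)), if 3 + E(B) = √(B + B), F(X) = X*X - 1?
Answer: -1548/11 + 4*√3 ≈ -133.80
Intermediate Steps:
F(X) = -1 + X² (F(X) = X² - 1 = -1 + X²)
E(B) = -3 + √2*√B (E(B) = -3 + √(B + B) = -3 + √(2*B) = -3 + √2*√B)
((31 + 87)/(27 - 38) - 127) + E(F(5)) = ((31 + 87)/(27 - 38) - 127) + (-3 + √2*√(-1 + 5²)) = (118/(-11) - 127) + (-3 + √2*√(-1 + 25)) = (118*(-1/11) - 127) + (-3 + √2*√24) = (-118/11 - 127) + (-3 + √2*(2*√6)) = -1515/11 + (-3 + 4*√3) = -1548/11 + 4*√3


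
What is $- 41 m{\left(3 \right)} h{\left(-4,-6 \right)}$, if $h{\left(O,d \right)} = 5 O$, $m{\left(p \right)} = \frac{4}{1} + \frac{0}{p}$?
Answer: $3280$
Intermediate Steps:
$m{\left(p \right)} = 4$ ($m{\left(p \right)} = 4 \cdot 1 + 0 = 4 + 0 = 4$)
$- 41 m{\left(3 \right)} h{\left(-4,-6 \right)} = \left(-41\right) 4 \cdot 5 \left(-4\right) = \left(-164\right) \left(-20\right) = 3280$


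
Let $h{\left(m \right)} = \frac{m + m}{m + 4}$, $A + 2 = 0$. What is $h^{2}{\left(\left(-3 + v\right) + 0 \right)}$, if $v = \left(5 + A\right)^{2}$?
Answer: $\frac{36}{25} \approx 1.44$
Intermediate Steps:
$A = -2$ ($A = -2 + 0 = -2$)
$v = 9$ ($v = \left(5 - 2\right)^{2} = 3^{2} = 9$)
$h{\left(m \right)} = \frac{2 m}{4 + m}$
$h^{2}{\left(\left(-3 + v\right) + 0 \right)} = \left(\frac{2 \left(\left(-3 + 9\right) + 0\right)}{4 + \left(\left(-3 + 9\right) + 0\right)}\right)^{2} = \left(\frac{2 \left(6 + 0\right)}{4 + \left(6 + 0\right)}\right)^{2} = \left(2 \cdot 6 \frac{1}{4 + 6}\right)^{2} = \left(2 \cdot 6 \cdot \frac{1}{10}\right)^{2} = \left(\frac{6}{5}\right)^{2} = \frac{36}{25}$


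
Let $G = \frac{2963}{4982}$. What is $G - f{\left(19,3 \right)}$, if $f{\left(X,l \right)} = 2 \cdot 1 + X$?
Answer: $- \frac{101659}{4982} \approx -20.405$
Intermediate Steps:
$f{\left(X,l \right)} = 2 + X$
$G = \frac{2963}{4982}$ ($G = 2963 \cdot \frac{1}{4982} = \frac{2963}{4982} \approx 0.59474$)
$G - f{\left(19,3 \right)} = \frac{2963}{4982} - \left(2 + 19\right) = \frac{2963}{4982} - 21 = - \frac{101659}{4982}$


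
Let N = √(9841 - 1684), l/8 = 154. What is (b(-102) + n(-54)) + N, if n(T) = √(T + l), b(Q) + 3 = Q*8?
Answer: -819 + √1178 + √8157 ≈ -694.36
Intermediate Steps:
l = 1232 (l = 8*154 = 1232)
N = √8157 ≈ 90.316
b(Q) = -3 + 8*Q (b(Q) = -3 + Q*8 = -3 + 8*Q)
n(T) = √(1232 + T) (n(T) = √(T + 1232) = √(1232 + T))
(b(-102) + n(-54)) + N = ((-3 + 8*(-102)) + √(1232 - 54)) + √8157 = ((-3 - 816) + √1178) + √8157 = (-819 + √1178) + √8157 = -819 + √1178 + √8157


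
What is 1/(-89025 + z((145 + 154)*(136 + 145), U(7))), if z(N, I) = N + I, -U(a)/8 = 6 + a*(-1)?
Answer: -1/4998 ≈ -0.00020008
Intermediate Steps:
U(a) = -48 + 8*a (U(a) = -8*(6 + a*(-1)) = -8*(6 - a) = -48 + 8*a)
z(N, I) = I + N
1/(-89025 + z((145 + 154)*(136 + 145), U(7))) = 1/(-89025 + ((-48 + 8*7) + (145 + 154)*(136 + 145))) = 1/(-89025 + ((-48 + 56) + 299*281)) = 1/(-89025 + (8 + 84019)) = 1/(-89025 + 84027) = 1/(-4998) = -1/4998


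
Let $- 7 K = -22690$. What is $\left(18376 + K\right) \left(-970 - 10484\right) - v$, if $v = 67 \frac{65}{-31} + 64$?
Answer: $- \frac{53730491231}{217} \approx -2.4761 \cdot 10^{8}$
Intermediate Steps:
$K = \frac{22690}{7}$ ($K = \left(- \frac{1}{7}\right) \left(-22690\right) = \frac{22690}{7} \approx 3241.4$)
$v = - \frac{2371}{31}$ ($v = 67 \cdot 65 \left(- \frac{1}{31}\right) + 64 = 67 \left(- \frac{65}{31}\right) + 64 = - \frac{4355}{31} + 64 = - \frac{2371}{31} \approx -76.484$)
$\left(18376 + K\right) \left(-970 - 10484\right) - v = \left(18376 + \frac{22690}{7}\right) \left(-970 - 10484\right) - - \frac{2371}{31} = \frac{151322}{7} \left(-11454\right) + \frac{2371}{31} = - \frac{1733242188}{7} + \frac{2371}{31} = - \frac{53730491231}{217}$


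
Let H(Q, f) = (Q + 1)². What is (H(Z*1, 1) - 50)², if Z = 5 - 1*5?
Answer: 2401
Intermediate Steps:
Z = 0 (Z = 5 - 5 = 0)
H(Q, f) = (1 + Q)²
(H(Z*1, 1) - 50)² = ((1 + 0*1)² - 50)² = ((1 + 0)² - 50)² = (1² - 50)² = (1 - 50)² = (-49)² = 2401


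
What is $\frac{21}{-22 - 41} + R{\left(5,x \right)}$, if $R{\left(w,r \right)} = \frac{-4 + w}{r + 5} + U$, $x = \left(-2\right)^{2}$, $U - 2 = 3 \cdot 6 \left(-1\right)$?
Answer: $- \frac{146}{9} \approx -16.222$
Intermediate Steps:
$U = -16$ ($U = 2 + 3 \cdot 6 \left(-1\right) = 2 + 18 \left(-1\right) = 2 - 18 = -16$)
$x = 4$
$R{\left(w,r \right)} = -16 + \frac{-4 + w}{5 + r}$ ($R{\left(w,r \right)} = \frac{-4 + w}{r + 5} - 16 = \frac{-4 + w}{5 + r} - 16 = -16 + \frac{-4 + w}{5 + r}$)
$\frac{21}{-22 - 41} + R{\left(5,x \right)} = \frac{21}{-22 - 41} + \frac{-84 + 5 - 64}{5 + 4} = \frac{21}{-63} + \frac{-84 + 5 - 64}{9} = 21 \left(- \frac{1}{63}\right) + \frac{1}{9} \left(-143\right) = - \frac{1}{3} - \frac{143}{9} = - \frac{146}{9}$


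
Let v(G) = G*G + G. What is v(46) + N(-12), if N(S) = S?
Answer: 2150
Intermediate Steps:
v(G) = G + G² (v(G) = G² + G = G + G²)
v(46) + N(-12) = 46*(1 + 46) - 12 = 46*47 - 12 = 2162 - 12 = 2150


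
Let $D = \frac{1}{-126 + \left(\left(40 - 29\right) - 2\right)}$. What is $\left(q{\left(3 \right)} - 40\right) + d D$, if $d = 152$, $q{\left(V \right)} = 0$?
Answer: $- \frac{4832}{117} \approx -41.299$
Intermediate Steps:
$D = - \frac{1}{117}$ ($D = \frac{1}{-126 + \left(\left(40 - 29\right) - 2\right)} = \frac{1}{-126 + \left(11 - 2\right)} = \frac{1}{-126 + 9} = \frac{1}{-117} = - \frac{1}{117} \approx -0.008547$)
$\left(q{\left(3 \right)} - 40\right) + d D = \left(0 - 40\right) + 152 \left(- \frac{1}{117}\right) = -40 - \frac{152}{117} = - \frac{4832}{117}$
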